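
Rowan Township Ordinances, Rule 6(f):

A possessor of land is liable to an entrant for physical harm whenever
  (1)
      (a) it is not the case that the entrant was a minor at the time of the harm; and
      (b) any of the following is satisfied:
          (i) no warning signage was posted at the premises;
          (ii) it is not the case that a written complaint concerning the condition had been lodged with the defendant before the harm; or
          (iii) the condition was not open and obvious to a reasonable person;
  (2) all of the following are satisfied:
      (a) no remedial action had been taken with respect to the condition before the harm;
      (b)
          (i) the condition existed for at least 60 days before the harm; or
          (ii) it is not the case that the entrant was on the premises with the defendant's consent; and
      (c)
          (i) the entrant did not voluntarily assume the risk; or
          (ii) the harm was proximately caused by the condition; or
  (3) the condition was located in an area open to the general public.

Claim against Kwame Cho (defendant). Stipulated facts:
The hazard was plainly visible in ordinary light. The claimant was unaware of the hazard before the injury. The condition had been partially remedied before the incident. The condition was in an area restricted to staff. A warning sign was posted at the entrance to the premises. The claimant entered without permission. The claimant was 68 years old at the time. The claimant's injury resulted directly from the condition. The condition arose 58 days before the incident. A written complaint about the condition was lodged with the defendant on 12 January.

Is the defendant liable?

(a) not (entrant a minor) — satisfied.
(i) no signage posted — not met.
(ii) not (complaint lodged) — fails.
(iii) not open/obvious — not met.
So (b) is not satisfied (F OR F OR F).
(1): T AND F → false.
(a) no remedial action — not met.
(i) condition ≥60 days old — not satisfied.
(ii) not (consent to enter) — satisfied.
(b): F OR T → true.
(i) no assumed risk — satisfied.
(ii) proximate cause — met.
(c): T OR T → true.
(2): F AND T AND T → false.
(3) public area — fails.
So Overall is not satisfied (F OR F OR F).

No — not liable.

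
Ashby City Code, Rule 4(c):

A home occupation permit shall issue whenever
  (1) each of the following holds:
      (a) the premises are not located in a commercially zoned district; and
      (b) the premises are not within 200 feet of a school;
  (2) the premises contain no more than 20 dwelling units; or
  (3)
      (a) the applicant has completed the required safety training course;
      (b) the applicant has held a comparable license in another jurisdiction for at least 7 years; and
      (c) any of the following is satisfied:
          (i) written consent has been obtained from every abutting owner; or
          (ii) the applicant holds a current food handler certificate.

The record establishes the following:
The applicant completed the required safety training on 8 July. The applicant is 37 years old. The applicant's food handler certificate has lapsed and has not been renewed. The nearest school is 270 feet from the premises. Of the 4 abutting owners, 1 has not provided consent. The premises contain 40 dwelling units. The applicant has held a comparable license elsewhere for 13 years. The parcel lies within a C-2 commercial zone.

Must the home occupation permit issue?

(a) not (commercially zoned) — fails.
(b) ≥200 ft from school — satisfied.
So (1) is not satisfied (F AND T).
(2) ≤ 20 units — not satisfied.
(a) safety training — holds.
(b) prior license ≥ 7 yr — satisfied.
(i) all abutters consent — fails.
(ii) food handler cert. — fails.
(c) = F OR F = false.
(3): T AND T AND F → false.
Overall = F OR F OR F = false.

No — denied.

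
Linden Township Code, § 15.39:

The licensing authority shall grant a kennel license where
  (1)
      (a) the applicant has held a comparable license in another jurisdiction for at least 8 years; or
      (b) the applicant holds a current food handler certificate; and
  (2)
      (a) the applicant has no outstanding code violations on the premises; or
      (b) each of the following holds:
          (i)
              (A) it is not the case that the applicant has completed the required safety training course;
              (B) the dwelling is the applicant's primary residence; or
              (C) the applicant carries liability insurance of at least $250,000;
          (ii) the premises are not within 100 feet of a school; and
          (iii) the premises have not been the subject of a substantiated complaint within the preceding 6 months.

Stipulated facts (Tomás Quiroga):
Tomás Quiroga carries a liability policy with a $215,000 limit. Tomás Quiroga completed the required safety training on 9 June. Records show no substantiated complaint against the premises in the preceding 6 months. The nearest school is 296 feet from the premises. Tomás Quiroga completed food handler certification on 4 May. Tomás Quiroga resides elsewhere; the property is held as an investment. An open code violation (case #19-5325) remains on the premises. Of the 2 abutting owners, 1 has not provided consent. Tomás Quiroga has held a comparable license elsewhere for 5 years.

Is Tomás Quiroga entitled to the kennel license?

(a) prior license ≥ 8 yr — fails.
(b) food handler cert. — satisfied.
(1) = F OR T = true.
(a) no code violations — fails.
(A) not (safety training) — not satisfied.
(B) primary residence — fails.
(C) insurance ≥ $250,000 — not met.
(i) = F OR F OR F = false.
(ii) ≥100 ft from school — satisfied.
(iii) no complaint in 6 mo. — satisfied.
(b): F AND T AND T → false.
So (2) is not satisfied (F OR F).
So Overall is not satisfied (T AND F).

No — denied.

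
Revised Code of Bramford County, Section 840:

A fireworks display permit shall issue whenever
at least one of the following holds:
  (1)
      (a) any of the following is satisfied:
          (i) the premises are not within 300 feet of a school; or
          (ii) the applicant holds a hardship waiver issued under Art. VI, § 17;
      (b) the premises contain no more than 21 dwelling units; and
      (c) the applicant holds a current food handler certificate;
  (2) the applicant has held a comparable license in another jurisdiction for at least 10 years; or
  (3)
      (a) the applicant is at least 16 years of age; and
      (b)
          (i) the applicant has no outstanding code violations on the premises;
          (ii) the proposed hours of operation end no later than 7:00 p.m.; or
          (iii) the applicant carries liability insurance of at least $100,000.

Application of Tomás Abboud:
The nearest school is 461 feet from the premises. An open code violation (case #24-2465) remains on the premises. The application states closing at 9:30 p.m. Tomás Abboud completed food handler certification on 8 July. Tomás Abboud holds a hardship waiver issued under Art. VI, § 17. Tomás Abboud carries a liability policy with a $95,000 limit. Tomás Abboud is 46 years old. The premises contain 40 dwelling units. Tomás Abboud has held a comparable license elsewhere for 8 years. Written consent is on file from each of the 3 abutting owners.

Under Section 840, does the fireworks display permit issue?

(i) ≥300 ft from school — met.
(ii) hardship waiver — met.
So (a) is satisfied (T OR T).
(b) ≤ 21 units — not met.
(c) food handler cert. — satisfied.
(1): T AND F AND T → false.
(2) prior license ≥ 10 yr — not satisfied.
(a) age ≥ 16 — holds.
(i) no code violations — not met.
(ii) closes by 7 p.m. — not met.
(iii) insurance ≥ $100,000 — fails.
(b) = F OR F OR F = false.
(3): T AND F → false.
Overall: F OR F OR F → false.

No — denied.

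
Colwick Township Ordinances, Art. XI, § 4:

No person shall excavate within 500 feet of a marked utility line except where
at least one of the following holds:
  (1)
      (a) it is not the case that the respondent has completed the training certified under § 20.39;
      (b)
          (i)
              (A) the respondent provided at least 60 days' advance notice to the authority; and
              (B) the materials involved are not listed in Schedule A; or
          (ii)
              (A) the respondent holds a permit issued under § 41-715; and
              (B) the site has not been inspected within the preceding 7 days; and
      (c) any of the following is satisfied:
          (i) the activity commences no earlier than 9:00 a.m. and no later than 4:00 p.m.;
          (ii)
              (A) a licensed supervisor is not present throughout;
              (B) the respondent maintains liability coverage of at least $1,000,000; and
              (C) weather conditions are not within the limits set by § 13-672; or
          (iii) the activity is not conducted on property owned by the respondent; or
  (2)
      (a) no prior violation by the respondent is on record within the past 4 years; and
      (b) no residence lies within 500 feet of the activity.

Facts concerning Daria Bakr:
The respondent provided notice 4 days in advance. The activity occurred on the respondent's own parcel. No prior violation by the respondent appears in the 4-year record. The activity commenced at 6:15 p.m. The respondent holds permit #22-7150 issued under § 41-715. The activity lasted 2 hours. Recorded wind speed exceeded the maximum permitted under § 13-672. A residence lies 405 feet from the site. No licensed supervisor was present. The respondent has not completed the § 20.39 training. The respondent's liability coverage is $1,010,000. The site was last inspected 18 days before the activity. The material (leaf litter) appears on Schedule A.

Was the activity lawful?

Yes — lawful.

(a) not (training certified) — met.
(A) ≥60 days' notice — fails.
(B) not (Schedule A material) — not satisfied.
So (i) is not satisfied (F AND F).
(A) holds permit — holds.
(B) not (site inspected) — holds.
(ii) = T AND T = true.
(b) = F OR T = true.
(i) start within hours — not satisfied.
(A) not (supervisor present) — satisfied.
(B) coverage ≥ $1,000,000 — holds.
(C) not (weather ok) — satisfied.
(ii): T AND T AND T → true.
(iii) not (own property) — fails.
(c): F OR T OR F → true.
So (1) is satisfied (T AND T AND T).
(a) no prior violation — holds.
(b) no residence in 500 ft — not satisfied.
So (2) is not satisfied (T AND F).
Overall: T OR F → true.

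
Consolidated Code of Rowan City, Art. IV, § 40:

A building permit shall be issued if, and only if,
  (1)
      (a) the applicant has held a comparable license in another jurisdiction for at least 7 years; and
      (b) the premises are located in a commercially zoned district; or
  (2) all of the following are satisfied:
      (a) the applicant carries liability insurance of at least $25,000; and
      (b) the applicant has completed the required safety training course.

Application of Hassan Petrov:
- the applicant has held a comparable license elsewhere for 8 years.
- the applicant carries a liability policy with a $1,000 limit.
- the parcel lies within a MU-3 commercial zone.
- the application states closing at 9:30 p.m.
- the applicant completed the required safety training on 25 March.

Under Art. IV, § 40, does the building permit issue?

Yes — granted.

(a) prior license ≥ 7 yr — satisfied.
(b) commercially zoned — holds.
(1): T AND T → true.
(a) insurance ≥ $25,000 — not met.
(b) safety training — satisfied.
(2): F AND T → false.
Overall = T OR F = true.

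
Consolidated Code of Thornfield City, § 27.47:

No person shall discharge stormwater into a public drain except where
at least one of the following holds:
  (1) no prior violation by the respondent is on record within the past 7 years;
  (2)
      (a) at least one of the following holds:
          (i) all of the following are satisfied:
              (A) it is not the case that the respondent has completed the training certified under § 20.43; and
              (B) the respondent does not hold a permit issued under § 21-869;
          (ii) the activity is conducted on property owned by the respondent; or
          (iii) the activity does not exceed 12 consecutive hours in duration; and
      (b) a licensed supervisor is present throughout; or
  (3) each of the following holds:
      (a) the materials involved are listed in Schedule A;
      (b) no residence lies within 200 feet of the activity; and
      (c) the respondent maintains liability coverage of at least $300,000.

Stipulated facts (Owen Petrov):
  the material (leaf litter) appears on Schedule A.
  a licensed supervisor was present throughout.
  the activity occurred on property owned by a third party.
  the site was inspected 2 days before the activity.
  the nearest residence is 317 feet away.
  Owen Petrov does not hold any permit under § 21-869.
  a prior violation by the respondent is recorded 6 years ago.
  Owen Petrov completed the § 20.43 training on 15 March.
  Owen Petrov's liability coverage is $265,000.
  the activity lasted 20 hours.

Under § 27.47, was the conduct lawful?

(1) no prior violation — not met.
(A) not (training certified) — not met.
(B) not (holds permit) — met.
So (i) is not satisfied (F AND T).
(ii) own property — not met.
(iii) ≤ 12 hrs duration — fails.
(a): F OR F OR F → false.
(b) supervisor present — met.
(2) = F AND T = false.
(a) Schedule A material — satisfied.
(b) no residence in 200 ft — met.
(c) coverage ≥ $300,000 — not met.
So (3) is not satisfied (T AND T AND F).
Overall = F OR F OR F = false.

No — unlawful.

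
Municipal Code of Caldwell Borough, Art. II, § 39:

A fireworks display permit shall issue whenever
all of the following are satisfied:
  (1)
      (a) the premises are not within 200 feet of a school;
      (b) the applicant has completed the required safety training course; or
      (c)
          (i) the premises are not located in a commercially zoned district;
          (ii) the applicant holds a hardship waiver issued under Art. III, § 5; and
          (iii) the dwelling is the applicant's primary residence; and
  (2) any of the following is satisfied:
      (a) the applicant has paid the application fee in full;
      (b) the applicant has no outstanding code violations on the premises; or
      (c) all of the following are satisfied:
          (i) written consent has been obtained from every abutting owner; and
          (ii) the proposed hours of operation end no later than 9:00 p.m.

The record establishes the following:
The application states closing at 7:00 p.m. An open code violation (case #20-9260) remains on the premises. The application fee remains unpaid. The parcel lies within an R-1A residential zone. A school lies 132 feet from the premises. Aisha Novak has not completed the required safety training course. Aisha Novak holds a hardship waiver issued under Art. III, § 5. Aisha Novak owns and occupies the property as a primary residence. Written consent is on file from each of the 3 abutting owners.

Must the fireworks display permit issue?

(a) ≥200 ft from school — fails.
(b) safety training — fails.
(i) not (commercially zoned) — met.
(ii) hardship waiver — holds.
(iii) primary residence — satisfied.
(c) = T AND T AND T = true.
(1): F OR F OR T → true.
(a) fee paid — not satisfied.
(b) no code violations — not met.
(i) all abutters consent — holds.
(ii) closes by 9 p.m. — holds.
(c): T AND T → true.
(2) = F OR F OR T = true.
Overall = T AND T = true.

Yes — granted.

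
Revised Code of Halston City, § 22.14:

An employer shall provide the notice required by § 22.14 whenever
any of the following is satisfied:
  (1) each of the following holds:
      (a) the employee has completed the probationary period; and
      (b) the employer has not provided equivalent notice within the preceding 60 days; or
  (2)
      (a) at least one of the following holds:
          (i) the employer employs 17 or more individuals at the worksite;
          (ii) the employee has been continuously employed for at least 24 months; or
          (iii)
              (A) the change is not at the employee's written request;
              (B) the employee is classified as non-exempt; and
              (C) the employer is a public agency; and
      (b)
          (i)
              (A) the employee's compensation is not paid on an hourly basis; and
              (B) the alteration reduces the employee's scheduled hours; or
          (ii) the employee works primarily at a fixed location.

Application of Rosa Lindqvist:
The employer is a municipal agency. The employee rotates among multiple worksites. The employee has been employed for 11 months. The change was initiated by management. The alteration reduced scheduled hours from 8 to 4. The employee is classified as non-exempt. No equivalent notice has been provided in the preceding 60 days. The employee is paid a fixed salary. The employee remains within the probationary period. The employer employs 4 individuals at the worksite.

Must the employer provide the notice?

Yes — required.

(a) past probation — not satisfied.
(b) no recent notice — holds.
So (1) is not satisfied (F AND T).
(i) ≥ 17 at site — not met.
(ii) tenure ≥ 24 mo. — not met.
(A) not employee-requested — met.
(B) non-exempt — satisfied.
(C) public agency — satisfied.
(iii) = T AND T AND T = true.
(a): F OR F OR T → true.
(A) not (hourly-paid) — met.
(B) hours reduced — met.
(i) = T AND T = true.
(ii) fixed location — fails.
So (b) is satisfied (T OR F).
(2): T AND T → true.
Overall: F OR T → true.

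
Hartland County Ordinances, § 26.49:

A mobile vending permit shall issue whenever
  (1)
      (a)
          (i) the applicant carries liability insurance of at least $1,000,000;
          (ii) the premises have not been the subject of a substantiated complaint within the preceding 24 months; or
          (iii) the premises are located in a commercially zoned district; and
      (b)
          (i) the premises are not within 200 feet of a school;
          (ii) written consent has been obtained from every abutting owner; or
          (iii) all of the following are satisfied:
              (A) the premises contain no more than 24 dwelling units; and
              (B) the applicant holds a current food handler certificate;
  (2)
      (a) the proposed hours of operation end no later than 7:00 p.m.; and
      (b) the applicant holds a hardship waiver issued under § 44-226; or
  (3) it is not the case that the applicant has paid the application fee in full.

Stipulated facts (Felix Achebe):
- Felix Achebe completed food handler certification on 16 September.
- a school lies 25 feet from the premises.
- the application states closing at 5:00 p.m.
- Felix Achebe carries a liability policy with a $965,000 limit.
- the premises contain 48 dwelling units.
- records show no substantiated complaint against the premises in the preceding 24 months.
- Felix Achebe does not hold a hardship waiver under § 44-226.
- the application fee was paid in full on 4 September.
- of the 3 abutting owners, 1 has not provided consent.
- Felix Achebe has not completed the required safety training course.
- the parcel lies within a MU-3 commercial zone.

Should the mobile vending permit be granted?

(i) insurance ≥ $1,000,000 — fails.
(ii) no complaint in 24 mo. — holds.
(iii) commercially zoned — met.
So (a) is satisfied (F OR T OR T).
(i) ≥200 ft from school — not satisfied.
(ii) all abutters consent — fails.
(A) ≤ 24 units — not met.
(B) food handler cert. — satisfied.
(iii): F AND T → false.
(b): F OR F OR F → false.
(1) = T AND F = false.
(a) closes by 7 p.m. — satisfied.
(b) hardship waiver — not met.
(2) = T AND F = false.
(3) not (fee paid) — not met.
So Overall is not satisfied (F OR F OR F).

No — denied.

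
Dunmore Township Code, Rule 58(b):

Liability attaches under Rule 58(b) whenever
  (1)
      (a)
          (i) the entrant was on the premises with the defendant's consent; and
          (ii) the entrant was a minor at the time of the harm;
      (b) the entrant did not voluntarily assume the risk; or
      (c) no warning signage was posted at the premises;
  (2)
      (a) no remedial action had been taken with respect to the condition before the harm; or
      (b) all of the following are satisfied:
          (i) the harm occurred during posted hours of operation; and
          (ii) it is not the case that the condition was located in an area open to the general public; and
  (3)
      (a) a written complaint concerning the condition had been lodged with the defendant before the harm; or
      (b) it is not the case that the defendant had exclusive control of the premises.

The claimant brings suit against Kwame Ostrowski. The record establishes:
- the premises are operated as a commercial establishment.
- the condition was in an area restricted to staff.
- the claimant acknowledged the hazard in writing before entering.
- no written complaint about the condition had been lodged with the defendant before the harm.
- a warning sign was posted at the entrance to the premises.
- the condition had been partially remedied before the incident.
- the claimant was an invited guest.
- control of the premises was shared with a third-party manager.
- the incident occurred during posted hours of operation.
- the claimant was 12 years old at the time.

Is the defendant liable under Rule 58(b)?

(i) consent to enter — satisfied.
(ii) entrant a minor — satisfied.
(a) = T AND T = true.
(b) no assumed risk — not satisfied.
(c) no signage posted — not satisfied.
(1): T OR F OR F → true.
(a) no remedial action — not met.
(i) during posted hours — met.
(ii) not (public area) — met.
So (b) is satisfied (T AND T).
(2) = F OR T = true.
(a) complaint lodged — fails.
(b) not (exclusive control) — met.
So (3) is satisfied (F OR T).
Overall = T AND T AND T = true.

Yes — liable.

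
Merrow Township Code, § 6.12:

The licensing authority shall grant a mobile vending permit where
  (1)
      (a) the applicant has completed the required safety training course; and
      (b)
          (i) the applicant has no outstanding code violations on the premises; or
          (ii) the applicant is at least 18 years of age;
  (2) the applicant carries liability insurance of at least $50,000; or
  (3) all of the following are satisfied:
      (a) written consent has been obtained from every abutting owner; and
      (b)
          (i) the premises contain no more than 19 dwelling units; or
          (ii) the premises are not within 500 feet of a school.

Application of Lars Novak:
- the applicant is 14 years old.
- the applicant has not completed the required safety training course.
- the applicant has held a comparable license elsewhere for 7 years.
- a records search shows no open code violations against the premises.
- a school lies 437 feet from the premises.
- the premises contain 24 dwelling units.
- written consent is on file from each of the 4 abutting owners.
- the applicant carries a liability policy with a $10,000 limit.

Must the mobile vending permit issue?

No — denied.

(a) safety training — not satisfied.
(i) no code violations — met.
(ii) age ≥ 18 — not met.
So (b) is satisfied (T OR F).
So (1) is not satisfied (F AND T).
(2) insurance ≥ $50,000 — fails.
(a) all abutters consent — holds.
(i) ≤ 19 units — not met.
(ii) ≥500 ft from school — fails.
So (b) is not satisfied (F OR F).
So (3) is not satisfied (T AND F).
Overall = F OR F OR F = false.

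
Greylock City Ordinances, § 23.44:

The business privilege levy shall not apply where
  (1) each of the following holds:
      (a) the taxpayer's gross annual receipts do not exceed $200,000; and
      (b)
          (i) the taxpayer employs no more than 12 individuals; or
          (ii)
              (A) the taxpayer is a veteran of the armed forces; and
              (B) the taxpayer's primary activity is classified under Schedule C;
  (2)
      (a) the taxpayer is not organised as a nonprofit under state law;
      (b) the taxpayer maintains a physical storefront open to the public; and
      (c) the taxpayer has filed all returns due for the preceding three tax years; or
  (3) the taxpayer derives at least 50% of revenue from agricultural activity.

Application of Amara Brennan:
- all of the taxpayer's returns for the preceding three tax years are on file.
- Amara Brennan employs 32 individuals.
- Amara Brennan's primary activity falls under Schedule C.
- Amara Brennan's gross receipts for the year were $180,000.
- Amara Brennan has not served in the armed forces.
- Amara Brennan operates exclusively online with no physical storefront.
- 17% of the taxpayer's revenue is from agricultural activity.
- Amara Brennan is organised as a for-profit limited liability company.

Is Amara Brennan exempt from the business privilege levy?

No — not exempt.

(a) receipts ≤ $200,000 — met.
(i) ≤ 12 employees — not satisfied.
(A) veteran — not satisfied.
(B) Schedule C activity — holds.
(ii): F AND T → false.
So (b) is not satisfied (F OR F).
(1): T AND F → false.
(a) not (nonprofit) — satisfied.
(b) has storefront — not met.
(c) returns current — satisfied.
So (2) is not satisfied (T AND F AND T).
(3) ≥50% agricultural — not satisfied.
Overall = F OR F OR F = false.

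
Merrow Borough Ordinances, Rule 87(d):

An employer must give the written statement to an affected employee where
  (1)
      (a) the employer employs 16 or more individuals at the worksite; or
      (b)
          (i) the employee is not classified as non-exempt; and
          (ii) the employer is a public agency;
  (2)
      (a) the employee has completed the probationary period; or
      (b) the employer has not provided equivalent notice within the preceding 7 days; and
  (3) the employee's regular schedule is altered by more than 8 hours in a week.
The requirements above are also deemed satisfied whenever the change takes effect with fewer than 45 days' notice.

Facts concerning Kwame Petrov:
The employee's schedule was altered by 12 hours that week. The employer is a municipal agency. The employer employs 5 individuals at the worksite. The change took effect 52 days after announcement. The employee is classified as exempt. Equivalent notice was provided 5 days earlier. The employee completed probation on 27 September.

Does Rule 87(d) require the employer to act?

Yes — required.

(a) ≥ 16 at site — not met.
(i) not (non-exempt) — met.
(ii) public agency — satisfied.
(b) = T AND T = true.
So (1) is satisfied (F OR T).
(a) past probation — met.
(b) no recent notice — fails.
(2): T OR F → true.
(3) schedule shift > 8h — satisfied.
Overall = T AND T AND T = true.
Exception (< 45 days' notice) — not satisfied.
Result: main true OR exception false → true.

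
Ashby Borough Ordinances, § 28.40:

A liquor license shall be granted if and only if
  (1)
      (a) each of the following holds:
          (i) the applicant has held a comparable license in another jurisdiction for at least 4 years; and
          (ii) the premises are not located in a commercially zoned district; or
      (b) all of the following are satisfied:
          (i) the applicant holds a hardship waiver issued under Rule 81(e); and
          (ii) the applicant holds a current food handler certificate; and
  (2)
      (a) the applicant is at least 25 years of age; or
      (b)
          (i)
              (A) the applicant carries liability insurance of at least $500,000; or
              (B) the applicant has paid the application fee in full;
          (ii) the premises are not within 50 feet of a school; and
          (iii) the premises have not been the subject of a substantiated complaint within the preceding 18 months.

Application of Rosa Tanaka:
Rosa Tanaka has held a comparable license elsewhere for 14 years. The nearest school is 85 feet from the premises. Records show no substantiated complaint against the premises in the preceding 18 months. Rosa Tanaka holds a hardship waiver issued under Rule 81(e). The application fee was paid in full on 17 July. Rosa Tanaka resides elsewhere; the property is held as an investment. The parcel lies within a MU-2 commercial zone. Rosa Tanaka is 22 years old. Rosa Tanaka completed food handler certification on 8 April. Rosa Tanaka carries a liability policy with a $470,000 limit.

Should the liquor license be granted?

Yes — granted.

(i) prior license ≥ 4 yr — satisfied.
(ii) not (commercially zoned) — fails.
So (a) is not satisfied (T AND F).
(i) hardship waiver — holds.
(ii) food handler cert. — met.
(b): T AND T → true.
(1) = F OR T = true.
(a) age ≥ 25 — fails.
(A) insurance ≥ $500,000 — fails.
(B) fee paid — met.
(i) = F OR T = true.
(ii) ≥50 ft from school — satisfied.
(iii) no complaint in 18 mo. — holds.
(b) = T AND T AND T = true.
So (2) is satisfied (F OR T).
Overall: T AND T → true.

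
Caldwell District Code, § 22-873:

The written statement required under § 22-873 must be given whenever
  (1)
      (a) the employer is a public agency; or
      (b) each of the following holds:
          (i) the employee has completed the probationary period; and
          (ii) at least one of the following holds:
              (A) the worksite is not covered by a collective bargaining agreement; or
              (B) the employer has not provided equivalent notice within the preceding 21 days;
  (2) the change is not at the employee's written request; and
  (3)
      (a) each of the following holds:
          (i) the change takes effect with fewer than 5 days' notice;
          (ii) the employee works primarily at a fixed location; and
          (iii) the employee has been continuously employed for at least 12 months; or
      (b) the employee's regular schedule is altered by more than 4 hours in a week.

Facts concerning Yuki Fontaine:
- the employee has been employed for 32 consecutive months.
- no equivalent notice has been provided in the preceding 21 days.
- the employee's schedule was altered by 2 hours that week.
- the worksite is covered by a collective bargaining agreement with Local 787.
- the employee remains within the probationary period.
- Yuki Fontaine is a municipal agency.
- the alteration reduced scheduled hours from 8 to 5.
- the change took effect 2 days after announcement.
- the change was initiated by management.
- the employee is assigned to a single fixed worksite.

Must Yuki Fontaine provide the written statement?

(a) public agency — satisfied.
(i) past probation — not met.
(A) no CBA — fails.
(B) no recent notice — satisfied.
So (ii) is satisfied (F OR T).
(b): F AND T → false.
(1) = T OR F = true.
(2) not employee-requested — satisfied.
(i) < 5 days' notice — holds.
(ii) fixed location — holds.
(iii) tenure ≥ 12 mo. — met.
So (a) is satisfied (T AND T AND T).
(b) schedule shift > 4h — not satisfied.
So (3) is satisfied (T OR F).
Overall: T AND T AND T → true.

Yes — required.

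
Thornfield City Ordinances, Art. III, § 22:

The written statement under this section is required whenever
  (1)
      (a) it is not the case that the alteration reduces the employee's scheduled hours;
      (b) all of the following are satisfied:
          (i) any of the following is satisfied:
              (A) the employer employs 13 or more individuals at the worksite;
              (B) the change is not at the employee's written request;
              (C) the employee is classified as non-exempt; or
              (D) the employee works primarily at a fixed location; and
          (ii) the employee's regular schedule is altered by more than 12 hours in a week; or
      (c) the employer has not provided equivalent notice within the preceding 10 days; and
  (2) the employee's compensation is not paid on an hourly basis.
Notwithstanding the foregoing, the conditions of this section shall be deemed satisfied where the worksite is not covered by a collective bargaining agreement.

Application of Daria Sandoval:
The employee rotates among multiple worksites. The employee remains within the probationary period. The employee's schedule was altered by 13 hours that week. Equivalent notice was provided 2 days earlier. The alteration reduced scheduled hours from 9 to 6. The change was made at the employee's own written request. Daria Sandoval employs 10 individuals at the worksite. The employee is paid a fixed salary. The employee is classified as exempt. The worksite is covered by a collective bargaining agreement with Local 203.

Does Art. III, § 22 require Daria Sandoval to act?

(a) not (hours reduced) — fails.
(A) ≥ 13 at site — fails.
(B) not employee-requested — not met.
(C) non-exempt — fails.
(D) fixed location — not met.
So (i) is not satisfied (F OR F OR F OR F).
(ii) schedule shift > 12h — satisfied.
(b): F AND T → false.
(c) no recent notice — not met.
(1) = F OR F OR F = false.
(2) not (hourly-paid) — satisfied.
Overall: F AND T → false.
Exception (no CBA) — not satisfied.
Result: main false OR exception false → false.

No — not required.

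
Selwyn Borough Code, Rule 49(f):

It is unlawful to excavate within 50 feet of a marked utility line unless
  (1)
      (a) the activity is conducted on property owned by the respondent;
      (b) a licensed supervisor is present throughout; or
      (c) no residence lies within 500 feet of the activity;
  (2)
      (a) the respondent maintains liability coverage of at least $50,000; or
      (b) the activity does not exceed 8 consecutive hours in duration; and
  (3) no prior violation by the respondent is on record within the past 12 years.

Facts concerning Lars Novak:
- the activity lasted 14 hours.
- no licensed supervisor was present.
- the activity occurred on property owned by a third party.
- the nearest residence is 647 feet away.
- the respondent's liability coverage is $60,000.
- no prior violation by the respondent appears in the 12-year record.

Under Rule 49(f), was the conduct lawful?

Yes — lawful.

(a) own property — not met.
(b) supervisor present — not met.
(c) no residence in 500 ft — holds.
(1) = F OR F OR T = true.
(a) coverage ≥ $50,000 — satisfied.
(b) ≤ 8 hrs duration — not met.
(2): T OR F → true.
(3) no prior violation — met.
Overall: T AND T AND T → true.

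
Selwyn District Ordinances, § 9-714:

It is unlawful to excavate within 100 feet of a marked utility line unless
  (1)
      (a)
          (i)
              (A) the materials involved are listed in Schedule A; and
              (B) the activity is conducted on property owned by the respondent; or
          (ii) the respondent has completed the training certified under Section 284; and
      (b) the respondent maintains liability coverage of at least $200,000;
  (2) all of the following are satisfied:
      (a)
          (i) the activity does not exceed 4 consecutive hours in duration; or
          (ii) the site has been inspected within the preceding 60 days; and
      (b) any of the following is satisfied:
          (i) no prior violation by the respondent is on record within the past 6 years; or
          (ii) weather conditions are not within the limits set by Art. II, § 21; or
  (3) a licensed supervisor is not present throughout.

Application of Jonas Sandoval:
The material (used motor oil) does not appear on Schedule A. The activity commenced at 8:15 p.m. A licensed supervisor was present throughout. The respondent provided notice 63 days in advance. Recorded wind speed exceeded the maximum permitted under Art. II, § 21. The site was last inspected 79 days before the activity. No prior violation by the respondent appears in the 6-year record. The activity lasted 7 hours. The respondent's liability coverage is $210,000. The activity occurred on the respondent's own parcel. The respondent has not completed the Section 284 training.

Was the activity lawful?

No — unlawful.

(A) Schedule A material — not met.
(B) own property — satisfied.
So (i) is not satisfied (F AND T).
(ii) training certified — not satisfied.
(a): F OR F → false.
(b) coverage ≥ $200,000 — holds.
So (1) is not satisfied (F AND T).
(i) ≤ 4 hrs duration — not satisfied.
(ii) site inspected — fails.
So (a) is not satisfied (F OR F).
(i) no prior violation — satisfied.
(ii) not (weather ok) — holds.
So (b) is satisfied (T OR T).
So (2) is not satisfied (F AND T).
(3) not (supervisor present) — fails.
Overall = F OR F OR F = false.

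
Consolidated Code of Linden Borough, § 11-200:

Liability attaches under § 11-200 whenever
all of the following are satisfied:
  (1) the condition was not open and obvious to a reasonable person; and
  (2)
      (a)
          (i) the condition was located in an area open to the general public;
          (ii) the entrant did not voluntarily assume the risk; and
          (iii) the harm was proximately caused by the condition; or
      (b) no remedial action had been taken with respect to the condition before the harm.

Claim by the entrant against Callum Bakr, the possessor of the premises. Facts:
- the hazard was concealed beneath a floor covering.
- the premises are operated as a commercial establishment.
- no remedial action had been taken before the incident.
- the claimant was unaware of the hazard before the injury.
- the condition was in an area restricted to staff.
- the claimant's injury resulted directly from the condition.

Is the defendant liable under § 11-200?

(1) not open/obvious — satisfied.
(i) public area — fails.
(ii) no assumed risk — met.
(iii) proximate cause — holds.
So (a) is not satisfied (F AND T AND T).
(b) no remedial action — holds.
So (2) is satisfied (F OR T).
Overall: T AND T → true.

Yes — liable.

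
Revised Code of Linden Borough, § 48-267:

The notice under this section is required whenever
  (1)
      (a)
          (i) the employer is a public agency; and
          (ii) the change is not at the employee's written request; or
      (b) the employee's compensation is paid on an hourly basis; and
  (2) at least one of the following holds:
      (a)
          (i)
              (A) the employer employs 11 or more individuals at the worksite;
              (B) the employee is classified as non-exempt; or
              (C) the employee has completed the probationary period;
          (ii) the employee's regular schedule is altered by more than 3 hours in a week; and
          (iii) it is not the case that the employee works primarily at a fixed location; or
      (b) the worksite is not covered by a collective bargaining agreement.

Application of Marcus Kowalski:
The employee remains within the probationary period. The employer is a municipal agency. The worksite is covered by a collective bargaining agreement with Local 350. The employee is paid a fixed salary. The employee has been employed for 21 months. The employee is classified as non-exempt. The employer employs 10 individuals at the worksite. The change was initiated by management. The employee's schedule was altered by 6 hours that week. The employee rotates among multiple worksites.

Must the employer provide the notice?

(i) public agency — satisfied.
(ii) not employee-requested — met.
(a): T AND T → true.
(b) hourly-paid — not satisfied.
(1) = T OR F = true.
(A) ≥ 11 at site — fails.
(B) non-exempt — met.
(C) past probation — fails.
(i): F OR T OR F → true.
(ii) schedule shift > 3h — met.
(iii) not (fixed location) — met.
(a): T AND T AND T → true.
(b) no CBA — not met.
So (2) is satisfied (T OR F).
Overall = T AND T = true.

Yes — required.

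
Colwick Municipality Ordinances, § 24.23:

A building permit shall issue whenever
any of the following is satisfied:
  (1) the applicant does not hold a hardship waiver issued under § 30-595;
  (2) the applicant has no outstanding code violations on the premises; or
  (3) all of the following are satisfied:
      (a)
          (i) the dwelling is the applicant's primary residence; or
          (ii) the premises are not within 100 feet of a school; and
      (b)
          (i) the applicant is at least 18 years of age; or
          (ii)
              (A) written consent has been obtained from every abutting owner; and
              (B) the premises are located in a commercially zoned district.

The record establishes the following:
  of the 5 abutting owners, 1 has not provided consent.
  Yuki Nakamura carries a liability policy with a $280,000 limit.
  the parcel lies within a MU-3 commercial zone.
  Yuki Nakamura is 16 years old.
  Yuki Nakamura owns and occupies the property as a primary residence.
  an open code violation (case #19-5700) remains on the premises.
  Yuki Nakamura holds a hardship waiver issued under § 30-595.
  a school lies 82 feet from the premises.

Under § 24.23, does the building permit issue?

(1) not (hardship waiver) — not satisfied.
(2) no code violations — not met.
(i) primary residence — satisfied.
(ii) ≥100 ft from school — not met.
So (a) is satisfied (T OR F).
(i) age ≥ 18 — not met.
(A) all abutters consent — not met.
(B) commercially zoned — holds.
So (ii) is not satisfied (F AND T).
(b) = F OR F = false.
So (3) is not satisfied (T AND F).
So Overall is not satisfied (F OR F OR F).

No — denied.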